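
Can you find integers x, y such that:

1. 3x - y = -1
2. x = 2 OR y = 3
Yes

Take x = 2, y = 7. Substituting into each constraint:
  (1) 3(2) + (-7) = -1 ✓
  (2) x = 2, target 2 ✓ (first branch holds)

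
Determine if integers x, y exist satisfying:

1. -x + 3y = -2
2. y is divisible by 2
Yes

Take x = 2, y = 0. Substituting into each constraint:
  (1) (-2) + 3(0) = -2 ✓
  (2) 0 = 2 × 0, remainder 0 ✓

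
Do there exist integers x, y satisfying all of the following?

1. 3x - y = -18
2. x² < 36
Yes

Take x = 0, y = 18. Substituting into each constraint:
  (1) 3(0) + (-18) = -18 ✓
  (2) x² = (0)² = 0, and 0 < 36 ✓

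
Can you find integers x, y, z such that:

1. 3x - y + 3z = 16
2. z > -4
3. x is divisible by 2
Yes

Take x = 0, y = 2, z = 6. Substituting into each constraint:
  (1) 3(0) + (-2) + 3(6) = 16 ✓
  (2) 6 > -4 ✓
  (3) 0 = 2 × 0, remainder 0 ✓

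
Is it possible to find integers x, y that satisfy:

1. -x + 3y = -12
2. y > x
Yes

Take x = -9, y = -7. Substituting into each constraint:
  (1) 9 + 3(-7) = -12 ✓
  (2) -7 > -9 ✓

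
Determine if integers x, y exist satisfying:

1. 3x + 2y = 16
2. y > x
Yes

Take x = 2, y = 5. Substituting into each constraint:
  (1) 3(2) + 2(5) = 16 ✓
  (2) 5 > 2 ✓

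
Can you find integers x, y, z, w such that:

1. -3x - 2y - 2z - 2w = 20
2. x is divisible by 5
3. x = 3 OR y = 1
Yes

Take x = 0, y = 1, z = 0, w = -11. Substituting into each constraint:
  (1) -3(0) - 2(1) - 2(0) - 2(-11) = 20 ✓
  (2) 0 = 5 × 0, remainder 0 ✓
  (3) y = 1, target 1 ✓ (second branch holds)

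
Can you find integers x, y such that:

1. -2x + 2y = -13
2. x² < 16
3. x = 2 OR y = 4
No

Even the single constraint (-2x + 2y = -13) is infeasible over the integers.

  - -2x + 2y = -13: every term on the left is divisible by 2, so the LHS ≡ 0 (mod 2), but the RHS -13 is not — no integer solution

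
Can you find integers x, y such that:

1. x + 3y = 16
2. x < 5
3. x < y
Yes

Take x = 1, y = 5. Substituting into each constraint:
  (1) 1 + 3(5) = 16 ✓
  (2) 1 < 5 ✓
  (3) 1 < 5 ✓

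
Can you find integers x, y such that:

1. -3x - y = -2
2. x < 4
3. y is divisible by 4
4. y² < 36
Yes

Take x = 2, y = -4. Substituting into each constraint:
  (1) -3(2) + 4 = -2 ✓
  (2) 2 < 4 ✓
  (3) -4 = 4 × -1, remainder 0 ✓
  (4) y² = (-4)² = 16, and 16 < 36 ✓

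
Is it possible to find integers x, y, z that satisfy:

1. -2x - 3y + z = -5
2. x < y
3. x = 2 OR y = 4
Yes

Take x = 2, y = 3, z = 8. Substituting into each constraint:
  (1) -2(2) - 3(3) + 8 = -5 ✓
  (2) 2 < 3 ✓
  (3) x = 2, target 2 ✓ (first branch holds)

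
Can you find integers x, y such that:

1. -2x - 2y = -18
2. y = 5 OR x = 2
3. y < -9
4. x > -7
No

A contradictory subset is {-2x - 2y = -18, y = 5 OR x = 2, y < -9}. No integer assignment can satisfy these jointly:

  - -2x - 2y = -18: is a linear equation tying the variables together
  - y = 5 OR x = 2: forces a choice: either y = 5 or x = 2
  - y < -9: bounds one variable relative to a constant

Split on the disjunction (y = 5 OR x = 2):
  • If y = 5: this contradicts the bound y ≤ -10.
  • If x = 2: the equation forces y = 7, which contradicts the bound y ≤ -10.
Both branches are infeasible, so the system has no integer solution.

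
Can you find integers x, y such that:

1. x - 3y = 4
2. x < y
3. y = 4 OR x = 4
No

The full constraint system is jointly infeasible over the integers. Each constraint and what it forces:

  - x - 3y = 4: is a linear equation tying the variables together
  - x < y: bounds one variable relative to another variable
  - y = 4 OR x = 4: forces a choice: either y = 4 or x = 4

Split on the disjunction (y = 4 OR x = 4):
  • If y = 4: the equation forces x = 16, giving (y, x) = (4, 16), which violates y > x.
  • If x = 4: the equation forces y = 0, giving (x, y) = (4, 0), which violates y > x.
Both branches are infeasible, so the system has no integer solution.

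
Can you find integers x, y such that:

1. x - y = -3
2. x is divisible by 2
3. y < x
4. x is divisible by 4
No

A contradictory subset is {x - y = -3, y < x}. No integer assignment can satisfy these jointly:

  - x - y = -3: is a linear equation tying the variables together
  - y < x: bounds one variable relative to another variable

From the equation, x − y = -3, i.e. x − y = -3; but x > y requires x − y ≥ 1. Contradiction.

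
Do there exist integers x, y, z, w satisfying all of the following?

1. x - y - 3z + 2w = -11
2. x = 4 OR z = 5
Yes

Take x = 4, y = 0, z = 5, w = 0. Substituting into each constraint:
  (1) 4 + 0 - 3(5) + 2(0) = -11 ✓
  (2) x = 4, target 4 ✓ (first branch holds)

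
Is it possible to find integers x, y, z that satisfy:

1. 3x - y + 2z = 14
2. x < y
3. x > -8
Yes

Take x = 0, y = 2, z = 8. Substituting into each constraint:
  (1) 3(0) + (-2) + 2(8) = 14 ✓
  (2) 0 < 2 ✓
  (3) 0 > -8 ✓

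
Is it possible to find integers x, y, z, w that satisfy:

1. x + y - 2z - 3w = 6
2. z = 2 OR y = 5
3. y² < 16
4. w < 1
Yes

Take x = -2, y = 0, z = 2, w = -4. Substituting into each constraint:
  (1) (-2) + 0 - 2(2) - 3(-4) = 6 ✓
  (2) z = 2, target 2 ✓ (first branch holds)
  (3) y² = (0)² = 0, and 0 < 16 ✓
  (4) -4 < 1 ✓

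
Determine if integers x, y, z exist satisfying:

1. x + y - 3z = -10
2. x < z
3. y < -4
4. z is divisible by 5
Yes

Take x = -1, y = -9, z = 0. Substituting into each constraint:
  (1) (-1) + (-9) - 3(0) = -10 ✓
  (2) -1 < 0 ✓
  (3) -9 < -4 ✓
  (4) 0 = 5 × 0, remainder 0 ✓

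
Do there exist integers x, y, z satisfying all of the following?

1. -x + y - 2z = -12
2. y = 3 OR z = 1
Yes

Take x = 1, y = 3, z = 7. Substituting into each constraint:
  (1) (-1) + 3 - 2(7) = -12 ✓
  (2) y = 3, target 3 ✓ (first branch holds)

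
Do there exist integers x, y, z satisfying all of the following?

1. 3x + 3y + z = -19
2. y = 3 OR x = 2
Yes

Take x = -10, y = 3, z = 2. Substituting into each constraint:
  (1) 3(-10) + 3(3) + 2 = -19 ✓
  (2) y = 3, target 3 ✓ (first branch holds)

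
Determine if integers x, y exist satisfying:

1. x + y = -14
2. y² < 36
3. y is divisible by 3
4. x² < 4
No

The full constraint system is jointly infeasible over the integers. Each constraint and what it forces:

  - x + y = -14: is a linear equation tying the variables together
  - y² < 36: restricts y to |y| ≤ 5
  - y is divisible by 3: restricts y to multiples of 3
  - x² < 4: restricts x to |x| ≤ 1

Range argument: with x ∈ [-1, 1], y ∈ [-5, 5], the left side of the equation is at least -6, but the right side is -14 < -6. No integer solution exists.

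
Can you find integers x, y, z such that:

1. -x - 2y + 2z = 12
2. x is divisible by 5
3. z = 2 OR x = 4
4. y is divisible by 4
Yes

Take x = 0, y = -4, z = 2. Substituting into each constraint:
  (1) 0 - 2(-4) + 2(2) = 12 ✓
  (2) 0 = 5 × 0, remainder 0 ✓
  (3) z = 2, target 2 ✓ (first branch holds)
  (4) -4 = 4 × -1, remainder 0 ✓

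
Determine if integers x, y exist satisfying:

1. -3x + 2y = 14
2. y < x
Yes

Take x = -16, y = -17. Substituting into each constraint:
  (1) -3(-16) + 2(-17) = 14 ✓
  (2) -17 < -16 ✓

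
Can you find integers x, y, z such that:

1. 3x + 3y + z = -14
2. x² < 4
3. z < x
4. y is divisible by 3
Yes

Take x = -1, y = -3, z = -2. Substituting into each constraint:
  (1) 3(-1) + 3(-3) + (-2) = -14 ✓
  (2) x² = (-1)² = 1, and 1 < 4 ✓
  (3) -2 < -1 ✓
  (4) -3 = 3 × -1, remainder 0 ✓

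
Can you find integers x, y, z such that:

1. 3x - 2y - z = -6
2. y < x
Yes

Take x = 1, y = 0, z = 9. Substituting into each constraint:
  (1) 3(1) - 2(0) + (-9) = -6 ✓
  (2) 0 < 1 ✓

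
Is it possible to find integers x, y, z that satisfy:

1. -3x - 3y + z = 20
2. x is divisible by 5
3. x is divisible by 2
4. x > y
Yes

Take x = 0, y = -1, z = 17. Substituting into each constraint:
  (1) -3(0) - 3(-1) + 17 = 20 ✓
  (2) 0 = 5 × 0, remainder 0 ✓
  (3) 0 = 2 × 0, remainder 0 ✓
  (4) 0 > -1 ✓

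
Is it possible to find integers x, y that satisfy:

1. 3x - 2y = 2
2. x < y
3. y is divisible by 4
Yes

Take x = 6, y = 8. Substituting into each constraint:
  (1) 3(6) - 2(8) = 2 ✓
  (2) 6 < 8 ✓
  (3) 8 = 4 × 2, remainder 0 ✓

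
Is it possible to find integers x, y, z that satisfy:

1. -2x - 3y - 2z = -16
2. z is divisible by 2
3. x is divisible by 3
Yes

Take x = 0, y = 4, z = 2. Substituting into each constraint:
  (1) -2(0) - 3(4) - 2(2) = -16 ✓
  (2) 2 = 2 × 1, remainder 0 ✓
  (3) 0 = 3 × 0, remainder 0 ✓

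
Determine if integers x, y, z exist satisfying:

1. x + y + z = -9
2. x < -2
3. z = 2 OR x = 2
Yes

Take x = -11, y = 0, z = 2. Substituting into each constraint:
  (1) (-11) + 0 + 2 = -9 ✓
  (2) -11 < -2 ✓
  (3) z = 2, target 2 ✓ (first branch holds)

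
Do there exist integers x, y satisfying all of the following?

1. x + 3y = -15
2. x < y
Yes

Take x = -6, y = -3. Substituting into each constraint:
  (1) (-6) + 3(-3) = -15 ✓
  (2) -6 < -3 ✓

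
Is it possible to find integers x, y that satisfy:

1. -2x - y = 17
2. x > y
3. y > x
No

A contradictory subset is {x > y, y > x}. No integer assignment can satisfy these jointly:

  - x > y: bounds one variable relative to another variable
  - y > x: bounds one variable relative to another variable

Direct contradiction: x > y and y > x cannot both hold.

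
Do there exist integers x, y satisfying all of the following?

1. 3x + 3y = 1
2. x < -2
No

Even the single constraint (3x + 3y = 1) is infeasible over the integers.

  - 3x + 3y = 1: every term on the left is divisible by 3, so the LHS ≡ 0 (mod 3), but the RHS 1 is not — no integer solution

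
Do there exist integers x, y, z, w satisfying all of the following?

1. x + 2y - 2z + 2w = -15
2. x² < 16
Yes

Take x = 1, y = 0, z = 8, w = 0. Substituting into each constraint:
  (1) 1 + 2(0) - 2(8) + 2(0) = -15 ✓
  (2) x² = (1)² = 1, and 1 < 16 ✓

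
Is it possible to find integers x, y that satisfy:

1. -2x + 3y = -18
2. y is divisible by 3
Yes

Take x = 9, y = 0. Substituting into each constraint:
  (1) -2(9) + 3(0) = -18 ✓
  (2) 0 = 3 × 0, remainder 0 ✓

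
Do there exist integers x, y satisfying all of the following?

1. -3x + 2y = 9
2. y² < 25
Yes

Take x = -3, y = 0. Substituting into each constraint:
  (1) -3(-3) + 2(0) = 9 ✓
  (2) y² = (0)² = 0, and 0 < 25 ✓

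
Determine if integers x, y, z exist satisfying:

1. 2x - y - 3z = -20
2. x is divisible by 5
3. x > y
Yes

Take x = 0, y = -1, z = 7. Substituting into each constraint:
  (1) 2(0) + 1 - 3(7) = -20 ✓
  (2) 0 = 5 × 0, remainder 0 ✓
  (3) 0 > -1 ✓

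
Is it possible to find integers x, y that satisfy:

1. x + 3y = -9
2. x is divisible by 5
Yes

Take x = 0, y = -3. Substituting into each constraint:
  (1) 0 + 3(-3) = -9 ✓
  (2) 0 = 5 × 0, remainder 0 ✓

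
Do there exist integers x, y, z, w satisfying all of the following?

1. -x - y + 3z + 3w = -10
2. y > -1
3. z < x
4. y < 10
Yes

Take x = 0, y = 1, z = -1, w = -2. Substituting into each constraint:
  (1) 0 + (-1) + 3(-1) + 3(-2) = -10 ✓
  (2) 1 > -1 ✓
  (3) -1 < 0 ✓
  (4) 1 < 10 ✓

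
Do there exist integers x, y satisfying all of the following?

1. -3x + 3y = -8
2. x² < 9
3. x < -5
No

Even the single constraint (-3x + 3y = -8) is infeasible over the integers.

  - -3x + 3y = -8: every term on the left is divisible by 3, so the LHS ≡ 0 (mod 3), but the RHS -8 is not — no integer solution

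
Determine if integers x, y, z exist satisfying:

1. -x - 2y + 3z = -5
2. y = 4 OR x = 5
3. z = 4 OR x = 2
Yes

Take x = 5, y = 6, z = 4. Substituting into each constraint:
  (1) (-5) - 2(6) + 3(4) = -5 ✓
  (2) x = 5, target 5 ✓ (second branch holds)
  (3) z = 4, target 4 ✓ (first branch holds)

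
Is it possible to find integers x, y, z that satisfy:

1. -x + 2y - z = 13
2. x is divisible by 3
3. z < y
Yes

Take x = 0, y = 12, z = 11. Substituting into each constraint:
  (1) 0 + 2(12) + (-11) = 13 ✓
  (2) 0 = 3 × 0, remainder 0 ✓
  (3) 11 < 12 ✓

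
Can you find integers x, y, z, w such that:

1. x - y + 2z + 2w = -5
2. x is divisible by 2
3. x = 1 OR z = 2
Yes

Take x = 0, y = -1, z = 2, w = -5. Substituting into each constraint:
  (1) 0 + 1 + 2(2) + 2(-5) = -5 ✓
  (2) 0 = 2 × 0, remainder 0 ✓
  (3) z = 2, target 2 ✓ (second branch holds)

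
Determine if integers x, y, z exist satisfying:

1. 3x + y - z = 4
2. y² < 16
Yes

Take x = 1, y = 1, z = 0. Substituting into each constraint:
  (1) 3(1) + 1 + 0 = 4 ✓
  (2) y² = (1)² = 1, and 1 < 16 ✓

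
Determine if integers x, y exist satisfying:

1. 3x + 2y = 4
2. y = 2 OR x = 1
Yes

Take x = 0, y = 2. Substituting into each constraint:
  (1) 3(0) + 2(2) = 4 ✓
  (2) y = 2, target 2 ✓ (first branch holds)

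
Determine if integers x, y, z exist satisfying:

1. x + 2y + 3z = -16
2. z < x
Yes

Take x = 0, y = -5, z = -2. Substituting into each constraint:
  (1) 0 + 2(-5) + 3(-2) = -16 ✓
  (2) -2 < 0 ✓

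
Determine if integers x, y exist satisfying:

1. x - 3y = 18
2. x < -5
Yes

Take x = -6, y = -8. Substituting into each constraint:
  (1) (-6) - 3(-8) = 18 ✓
  (2) -6 < -5 ✓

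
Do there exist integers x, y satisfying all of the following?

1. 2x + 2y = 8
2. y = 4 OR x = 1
Yes

Take x = 0, y = 4. Substituting into each constraint:
  (1) 2(0) + 2(4) = 8 ✓
  (2) y = 4, target 4 ✓ (first branch holds)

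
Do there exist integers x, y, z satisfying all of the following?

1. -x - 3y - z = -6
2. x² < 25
Yes

Take x = 0, y = 0, z = 6. Substituting into each constraint:
  (1) 0 - 3(0) + (-6) = -6 ✓
  (2) x² = (0)² = 0, and 0 < 25 ✓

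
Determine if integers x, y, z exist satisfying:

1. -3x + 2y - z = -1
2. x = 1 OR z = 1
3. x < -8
Yes

Take x = -10, y = -15, z = 1. Substituting into each constraint:
  (1) -3(-10) + 2(-15) + (-1) = -1 ✓
  (2) z = 1, target 1 ✓ (second branch holds)
  (3) -10 < -8 ✓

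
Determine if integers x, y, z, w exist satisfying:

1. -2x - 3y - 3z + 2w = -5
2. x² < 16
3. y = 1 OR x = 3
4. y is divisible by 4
Yes

Take x = 3, y = 4, z = 1, w = 8. Substituting into each constraint:
  (1) -2(3) - 3(4) - 3(1) + 2(8) = -5 ✓
  (2) x² = (3)² = 9, and 9 < 16 ✓
  (3) x = 3, target 3 ✓ (second branch holds)
  (4) 4 = 4 × 1, remainder 0 ✓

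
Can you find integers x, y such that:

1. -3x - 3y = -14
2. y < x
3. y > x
No

Even the single constraint (-3x - 3y = -14) is infeasible over the integers.

  - -3x - 3y = -14: every term on the left is divisible by 3, so the LHS ≡ 0 (mod 3), but the RHS -14 is not — no integer solution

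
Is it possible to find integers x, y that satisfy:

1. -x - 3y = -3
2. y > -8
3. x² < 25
Yes

Take x = 3, y = 0. Substituting into each constraint:
  (1) (-3) - 3(0) = -3 ✓
  (2) 0 > -8 ✓
  (3) x² = (3)² = 9, and 9 < 25 ✓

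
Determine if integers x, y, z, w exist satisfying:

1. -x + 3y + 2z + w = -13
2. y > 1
Yes

Take x = 0, y = 3, z = -11, w = 0. Substituting into each constraint:
  (1) 0 + 3(3) + 2(-11) + 0 = -13 ✓
  (2) 3 > 1 ✓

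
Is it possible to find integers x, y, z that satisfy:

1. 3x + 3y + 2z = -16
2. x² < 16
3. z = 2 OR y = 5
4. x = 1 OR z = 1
Yes

Take x = 1, y = 5, z = -17. Substituting into each constraint:
  (1) 3(1) + 3(5) + 2(-17) = -16 ✓
  (2) x² = (1)² = 1, and 1 < 16 ✓
  (3) y = 5, target 5 ✓ (second branch holds)
  (4) x = 1, target 1 ✓ (first branch holds)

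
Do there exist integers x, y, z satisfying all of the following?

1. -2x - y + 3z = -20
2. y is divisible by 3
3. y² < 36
Yes

Take x = 10, y = 0, z = 0. Substituting into each constraint:
  (1) -2(10) + 0 + 3(0) = -20 ✓
  (2) 0 = 3 × 0, remainder 0 ✓
  (3) y² = (0)² = 0, and 0 < 36 ✓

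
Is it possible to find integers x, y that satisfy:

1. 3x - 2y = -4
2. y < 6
Yes

Take x = 0, y = 2. Substituting into each constraint:
  (1) 3(0) - 2(2) = -4 ✓
  (2) 2 < 6 ✓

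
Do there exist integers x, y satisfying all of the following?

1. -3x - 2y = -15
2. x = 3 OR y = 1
Yes

Take x = 3, y = 3. Substituting into each constraint:
  (1) -3(3) - 2(3) = -15 ✓
  (2) x = 3, target 3 ✓ (first branch holds)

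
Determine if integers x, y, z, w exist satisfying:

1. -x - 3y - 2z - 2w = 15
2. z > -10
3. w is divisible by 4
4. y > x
Yes

Take x = 0, y = 1, z = -9, w = 0. Substituting into each constraint:
  (1) 0 - 3(1) - 2(-9) - 2(0) = 15 ✓
  (2) -9 > -10 ✓
  (3) 0 = 4 × 0, remainder 0 ✓
  (4) 1 > 0 ✓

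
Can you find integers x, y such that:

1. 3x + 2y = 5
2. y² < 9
Yes

Take x = 1, y = 1. Substituting into each constraint:
  (1) 3(1) + 2(1) = 5 ✓
  (2) y² = (1)² = 1, and 1 < 9 ✓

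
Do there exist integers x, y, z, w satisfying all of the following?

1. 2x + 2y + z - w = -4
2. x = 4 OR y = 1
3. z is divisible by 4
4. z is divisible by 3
Yes

Take x = 4, y = 0, z = 0, w = 12. Substituting into each constraint:
  (1) 2(4) + 2(0) + 0 + (-12) = -4 ✓
  (2) x = 4, target 4 ✓ (first branch holds)
  (3) 0 = 4 × 0, remainder 0 ✓
  (4) 0 = 3 × 0, remainder 0 ✓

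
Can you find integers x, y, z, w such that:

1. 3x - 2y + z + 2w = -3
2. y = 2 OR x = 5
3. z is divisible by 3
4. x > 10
Yes

Take x = 11, y = 2, z = 0, w = -16. Substituting into each constraint:
  (1) 3(11) - 2(2) + 0 + 2(-16) = -3 ✓
  (2) y = 2, target 2 ✓ (first branch holds)
  (3) 0 = 3 × 0, remainder 0 ✓
  (4) 11 > 10 ✓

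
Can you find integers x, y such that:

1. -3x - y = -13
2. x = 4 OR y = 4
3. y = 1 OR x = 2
Yes

Take x = 4, y = 1. Substituting into each constraint:
  (1) -3(4) + (-1) = -13 ✓
  (2) x = 4, target 4 ✓ (first branch holds)
  (3) y = 1, target 1 ✓ (first branch holds)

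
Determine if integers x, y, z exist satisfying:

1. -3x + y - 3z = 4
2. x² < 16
Yes

Take x = 0, y = 4, z = 0. Substituting into each constraint:
  (1) -3(0) + 4 - 3(0) = 4 ✓
  (2) x² = (0)² = 0, and 0 < 16 ✓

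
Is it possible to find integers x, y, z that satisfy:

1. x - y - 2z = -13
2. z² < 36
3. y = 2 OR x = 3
Yes

Take x = -11, y = 2, z = 0. Substituting into each constraint:
  (1) (-11) + (-2) - 2(0) = -13 ✓
  (2) z² = (0)² = 0, and 0 < 36 ✓
  (3) y = 2, target 2 ✓ (first branch holds)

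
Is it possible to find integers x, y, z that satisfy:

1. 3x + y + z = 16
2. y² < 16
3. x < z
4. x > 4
No

The full constraint system is jointly infeasible over the integers. Each constraint and what it forces:

  - 3x + y + z = 16: is a linear equation tying the variables together
  - y² < 16: restricts y to |y| ≤ 3
  - x < z: bounds one variable relative to another variable
  - x > 4: bounds one variable relative to a constant

Propagating the comparison: z > x and x ≥ 5 give z ≥ 6. Range argument: with x ∈ [5, ∞], y ∈ [-3, 3], z ∈ [6, ∞], the left side of the equation is at least 18, but the right side is 16 < 18. No integer solution exists.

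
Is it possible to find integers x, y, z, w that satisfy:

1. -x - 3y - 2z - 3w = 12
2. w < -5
Yes

Take x = 6, y = 0, z = 0, w = -6. Substituting into each constraint:
  (1) (-6) - 3(0) - 2(0) - 3(-6) = 12 ✓
  (2) -6 < -5 ✓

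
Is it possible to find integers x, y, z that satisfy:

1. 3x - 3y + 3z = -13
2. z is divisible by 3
No

Even the single constraint (3x - 3y + 3z = -13) is infeasible over the integers.

  - 3x - 3y + 3z = -13: every term on the left is divisible by 3, so the LHS ≡ 0 (mod 3), but the RHS -13 is not — no integer solution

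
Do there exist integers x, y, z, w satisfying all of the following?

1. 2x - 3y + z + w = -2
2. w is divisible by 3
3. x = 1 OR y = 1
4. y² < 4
Yes

Take x = 0, y = 1, z = 1, w = 0. Substituting into each constraint:
  (1) 2(0) - 3(1) + 1 + 0 = -2 ✓
  (2) 0 = 3 × 0, remainder 0 ✓
  (3) y = 1, target 1 ✓ (second branch holds)
  (4) y² = (1)² = 1, and 1 < 4 ✓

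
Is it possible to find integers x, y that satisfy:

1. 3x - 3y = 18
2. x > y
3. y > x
No

A contradictory subset is {x > y, y > x}. No integer assignment can satisfy these jointly:

  - x > y: bounds one variable relative to another variable
  - y > x: bounds one variable relative to another variable

Direct contradiction: x > y and y > x cannot both hold.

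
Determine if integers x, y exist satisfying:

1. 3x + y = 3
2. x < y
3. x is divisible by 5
Yes

Take x = 0, y = 3. Substituting into each constraint:
  (1) 3(0) + 3 = 3 ✓
  (2) 0 < 3 ✓
  (3) 0 = 5 × 0, remainder 0 ✓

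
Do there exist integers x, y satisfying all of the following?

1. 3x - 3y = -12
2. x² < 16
Yes

Take x = 0, y = 4. Substituting into each constraint:
  (1) 3(0) - 3(4) = -12 ✓
  (2) x² = (0)² = 0, and 0 < 16 ✓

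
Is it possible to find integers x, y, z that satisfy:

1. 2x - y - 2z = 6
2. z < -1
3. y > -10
Yes

Take x = 1, y = 0, z = -2. Substituting into each constraint:
  (1) 2(1) + 0 - 2(-2) = 6 ✓
  (2) -2 < -1 ✓
  (3) 0 > -10 ✓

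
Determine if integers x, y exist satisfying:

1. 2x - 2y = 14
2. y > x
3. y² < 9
No

A contradictory subset is {2x - 2y = 14, y > x}. No integer assignment can satisfy these jointly:

  - 2x - 2y = 14: is a linear equation tying the variables together
  - y > x: bounds one variable relative to another variable

From the equation, x − y = 7, i.e. y − x = -7; but y > x requires y − x ≥ 1. Contradiction.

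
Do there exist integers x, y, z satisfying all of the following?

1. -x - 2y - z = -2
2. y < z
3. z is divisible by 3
Yes

Take x = 4, y = -1, z = 0. Substituting into each constraint:
  (1) (-4) - 2(-1) + 0 = -2 ✓
  (2) -1 < 0 ✓
  (3) 0 = 3 × 0, remainder 0 ✓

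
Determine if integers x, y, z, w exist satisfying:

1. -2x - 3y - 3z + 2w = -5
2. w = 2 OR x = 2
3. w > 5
Yes

Take x = 2, y = 5, z = 0, w = 7. Substituting into each constraint:
  (1) -2(2) - 3(5) - 3(0) + 2(7) = -5 ✓
  (2) x = 2, target 2 ✓ (second branch holds)
  (3) 7 > 5 ✓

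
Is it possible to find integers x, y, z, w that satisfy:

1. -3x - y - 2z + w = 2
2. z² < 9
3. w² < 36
Yes

Take x = 0, y = -2, z = 0, w = 0. Substituting into each constraint:
  (1) -3(0) + 2 - 2(0) + 0 = 2 ✓
  (2) z² = (0)² = 0, and 0 < 9 ✓
  (3) w² = (0)² = 0, and 0 < 36 ✓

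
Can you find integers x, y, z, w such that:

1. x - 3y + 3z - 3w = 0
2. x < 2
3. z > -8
Yes

Take x = 0, y = 0, z = 0, w = 0. Substituting into each constraint:
  (1) 0 - 3(0) + 3(0) - 3(0) = 0 ✓
  (2) 0 < 2 ✓
  (3) 0 > -8 ✓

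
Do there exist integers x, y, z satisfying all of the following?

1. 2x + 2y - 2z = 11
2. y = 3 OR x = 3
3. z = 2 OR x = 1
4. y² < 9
No

Even the single constraint (2x + 2y - 2z = 11) is infeasible over the integers.

  - 2x + 2y - 2z = 11: every term on the left is divisible by 2, so the LHS ≡ 0 (mod 2), but the RHS 11 is not — no integer solution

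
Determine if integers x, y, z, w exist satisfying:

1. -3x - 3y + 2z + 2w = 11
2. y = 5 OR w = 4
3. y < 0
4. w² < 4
No

A contradictory subset is {y = 5 OR w = 4, y < 0, w² < 4}. No integer assignment can satisfy these jointly:

  - y = 5 OR w = 4: forces a choice: either y = 5 or w = 4
  - y < 0: bounds one variable relative to a constant
  - w² < 4: restricts w to |w| ≤ 1

Split on the disjunction (y = 5 OR w = 4):
  • If y = 5: this contradicts the bound y ≤ -1.
  • If w = 4: this contradicts w² < 4, which requires |w| ≤ 1.
Both branches are infeasible, so the system has no integer solution.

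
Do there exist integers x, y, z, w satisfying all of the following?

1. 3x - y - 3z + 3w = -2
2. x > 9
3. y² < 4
Yes

Take x = 10, y = -1, z = 11, w = 0. Substituting into each constraint:
  (1) 3(10) + 1 - 3(11) + 3(0) = -2 ✓
  (2) 10 > 9 ✓
  (3) y² = (-1)² = 1, and 1 < 4 ✓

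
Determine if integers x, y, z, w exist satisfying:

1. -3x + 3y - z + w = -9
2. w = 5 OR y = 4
Yes

Take x = 0, y = 4, z = 21, w = 0. Substituting into each constraint:
  (1) -3(0) + 3(4) + (-21) + 0 = -9 ✓
  (2) y = 4, target 4 ✓ (second branch holds)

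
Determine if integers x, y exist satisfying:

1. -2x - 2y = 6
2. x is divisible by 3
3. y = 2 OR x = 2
No

The full constraint system is jointly infeasible over the integers. Each constraint and what it forces:

  - -2x - 2y = 6: is a linear equation tying the variables together
  - x is divisible by 3: restricts x to multiples of 3
  - y = 2 OR x = 2: forces a choice: either y = 2 or x = 2

Split on the disjunction (y = 2 OR x = 2):
  • If y = 2: with y = 2, writing x = 3x', every remaining term of the linear equation is divisible by 6, so the left side is ≡ 0 (mod 6); but the right side 10 ≡ 4 (mod 6). No integers can satisfy it.
  • If x = 2: this contradicts the divisibility constraint — 2 is not a multiple of 3.
Both branches are infeasible, so the system has no integer solution.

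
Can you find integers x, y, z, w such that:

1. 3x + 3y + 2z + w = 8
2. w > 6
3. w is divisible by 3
Yes

Take x = 0, y = -1, z = 1, w = 9. Substituting into each constraint:
  (1) 3(0) + 3(-1) + 2(1) + 9 = 8 ✓
  (2) 9 > 6 ✓
  (3) 9 = 3 × 3, remainder 0 ✓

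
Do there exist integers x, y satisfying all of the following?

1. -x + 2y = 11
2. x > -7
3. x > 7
Yes

Take x = 9, y = 10. Substituting into each constraint:
  (1) (-9) + 2(10) = 11 ✓
  (2) 9 > -7 ✓
  (3) 9 > 7 ✓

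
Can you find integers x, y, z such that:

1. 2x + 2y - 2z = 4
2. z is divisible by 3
Yes

Take x = 0, y = 2, z = 0. Substituting into each constraint:
  (1) 2(0) + 2(2) - 2(0) = 4 ✓
  (2) 0 = 3 × 0, remainder 0 ✓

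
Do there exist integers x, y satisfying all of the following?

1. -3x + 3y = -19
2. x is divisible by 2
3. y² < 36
No

Even the single constraint (-3x + 3y = -19) is infeasible over the integers.

  - -3x + 3y = -19: every term on the left is divisible by 3, so the LHS ≡ 0 (mod 3), but the RHS -19 is not — no integer solution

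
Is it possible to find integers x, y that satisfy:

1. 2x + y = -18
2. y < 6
Yes

Take x = -9, y = 0. Substituting into each constraint:
  (1) 2(-9) + 0 = -18 ✓
  (2) 0 < 6 ✓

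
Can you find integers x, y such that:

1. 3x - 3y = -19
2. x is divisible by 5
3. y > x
No

Even the single constraint (3x - 3y = -19) is infeasible over the integers.

  - 3x - 3y = -19: every term on the left is divisible by 3, so the LHS ≡ 0 (mod 3), but the RHS -19 is not — no integer solution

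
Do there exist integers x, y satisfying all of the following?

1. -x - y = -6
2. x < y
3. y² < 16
No

The full constraint system is jointly infeasible over the integers. Each constraint and what it forces:

  - -x - y = -6: is a linear equation tying the variables together
  - x < y: bounds one variable relative to another variable
  - y² < 16: restricts y to |y| ≤ 3

Propagating the comparison: x < y and y ≤ 3 give x ≤ 2. Range argument: with x ∈ [−∞, 2], y ∈ [-3, 3], the left side of the equation is at least -5, but the right side is -6 < -5. No integer solution exists.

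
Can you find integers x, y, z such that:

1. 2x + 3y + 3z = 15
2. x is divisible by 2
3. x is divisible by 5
Yes

Take x = 0, y = 0, z = 5. Substituting into each constraint:
  (1) 2(0) + 3(0) + 3(5) = 15 ✓
  (2) 0 = 2 × 0, remainder 0 ✓
  (3) 0 = 5 × 0, remainder 0 ✓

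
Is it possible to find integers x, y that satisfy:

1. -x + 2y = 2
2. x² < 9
Yes

Take x = -2, y = 0. Substituting into each constraint:
  (1) 2 + 2(0) = 2 ✓
  (2) x² = (-2)² = 4, and 4 < 9 ✓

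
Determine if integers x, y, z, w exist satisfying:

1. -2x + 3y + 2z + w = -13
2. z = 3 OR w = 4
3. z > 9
Yes

Take x = -1, y = -13, z = 10, w = 4. Substituting into each constraint:
  (1) -2(-1) + 3(-13) + 2(10) + 4 = -13 ✓
  (2) w = 4, target 4 ✓ (second branch holds)
  (3) 10 > 9 ✓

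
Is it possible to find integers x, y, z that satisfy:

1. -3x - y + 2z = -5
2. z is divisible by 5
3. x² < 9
Yes

Take x = 0, y = 5, z = 0. Substituting into each constraint:
  (1) -3(0) + (-5) + 2(0) = -5 ✓
  (2) 0 = 5 × 0, remainder 0 ✓
  (3) x² = (0)² = 0, and 0 < 9 ✓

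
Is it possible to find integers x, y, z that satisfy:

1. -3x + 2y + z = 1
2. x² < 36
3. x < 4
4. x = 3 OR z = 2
Yes

Take x = 1, y = 1, z = 2. Substituting into each constraint:
  (1) -3(1) + 2(1) + 2 = 1 ✓
  (2) x² = (1)² = 1, and 1 < 36 ✓
  (3) 1 < 4 ✓
  (4) z = 2, target 2 ✓ (second branch holds)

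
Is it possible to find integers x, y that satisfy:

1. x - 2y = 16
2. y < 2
Yes

Take x = 16, y = 0. Substituting into each constraint:
  (1) 16 - 2(0) = 16 ✓
  (2) 0 < 2 ✓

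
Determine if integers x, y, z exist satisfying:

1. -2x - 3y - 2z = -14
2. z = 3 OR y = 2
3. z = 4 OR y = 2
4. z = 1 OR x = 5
Yes

Take x = 5, y = 2, z = -1. Substituting into each constraint:
  (1) -2(5) - 3(2) - 2(-1) = -14 ✓
  (2) y = 2, target 2 ✓ (second branch holds)
  (3) y = 2, target 2 ✓ (second branch holds)
  (4) x = 5, target 5 ✓ (second branch holds)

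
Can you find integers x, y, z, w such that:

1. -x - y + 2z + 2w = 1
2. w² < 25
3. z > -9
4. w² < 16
Yes

Take x = 0, y = 1, z = 1, w = 0. Substituting into each constraint:
  (1) 0 + (-1) + 2(1) + 2(0) = 1 ✓
  (2) w² = (0)² = 0, and 0 < 25 ✓
  (3) 1 > -9 ✓
  (4) w² = (0)² = 0, and 0 < 16 ✓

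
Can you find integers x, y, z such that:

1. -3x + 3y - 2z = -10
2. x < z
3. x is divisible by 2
Yes

Take x = 0, y = -2, z = 2. Substituting into each constraint:
  (1) -3(0) + 3(-2) - 2(2) = -10 ✓
  (2) 0 < 2 ✓
  (3) 0 = 2 × 0, remainder 0 ✓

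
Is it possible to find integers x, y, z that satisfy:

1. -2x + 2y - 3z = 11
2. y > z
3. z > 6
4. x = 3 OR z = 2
Yes

Take x = 3, y = 19, z = 7. Substituting into each constraint:
  (1) -2(3) + 2(19) - 3(7) = 11 ✓
  (2) 19 > 7 ✓
  (3) 7 > 6 ✓
  (4) x = 3, target 3 ✓ (first branch holds)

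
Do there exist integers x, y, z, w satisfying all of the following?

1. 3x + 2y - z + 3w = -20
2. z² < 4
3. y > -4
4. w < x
Yes

Take x = 1, y = -1, z = 0, w = -7. Substituting into each constraint:
  (1) 3(1) + 2(-1) + 0 + 3(-7) = -20 ✓
  (2) z² = (0)² = 0, and 0 < 4 ✓
  (3) -1 > -4 ✓
  (4) -7 < 1 ✓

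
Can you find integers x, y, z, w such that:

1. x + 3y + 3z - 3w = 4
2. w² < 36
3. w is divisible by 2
Yes

Take x = 4, y = 0, z = 0, w = 0. Substituting into each constraint:
  (1) 4 + 3(0) + 3(0) - 3(0) = 4 ✓
  (2) w² = (0)² = 0, and 0 < 36 ✓
  (3) 0 = 2 × 0, remainder 0 ✓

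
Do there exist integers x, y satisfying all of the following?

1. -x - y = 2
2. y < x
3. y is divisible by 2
Yes

Take x = 0, y = -2. Substituting into each constraint:
  (1) 0 + 2 = 2 ✓
  (2) -2 < 0 ✓
  (3) -2 = 2 × -1, remainder 0 ✓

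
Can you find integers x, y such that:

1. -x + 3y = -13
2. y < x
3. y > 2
Yes

Take x = 22, y = 3. Substituting into each constraint:
  (1) (-22) + 3(3) = -13 ✓
  (2) 3 < 22 ✓
  (3) 3 > 2 ✓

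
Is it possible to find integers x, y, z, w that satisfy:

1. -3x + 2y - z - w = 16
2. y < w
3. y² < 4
Yes

Take x = 0, y = 0, z = -17, w = 1. Substituting into each constraint:
  (1) -3(0) + 2(0) + 17 + (-1) = 16 ✓
  (2) 0 < 1 ✓
  (3) y² = (0)² = 0, and 0 < 4 ✓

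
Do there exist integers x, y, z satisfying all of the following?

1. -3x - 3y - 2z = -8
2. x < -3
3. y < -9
Yes

Take x = -4, y = -10, z = 25. Substituting into each constraint:
  (1) -3(-4) - 3(-10) - 2(25) = -8 ✓
  (2) -4 < -3 ✓
  (3) -10 < -9 ✓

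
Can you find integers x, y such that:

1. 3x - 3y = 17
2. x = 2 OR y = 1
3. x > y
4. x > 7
No

Even the single constraint (3x - 3y = 17) is infeasible over the integers.

  - 3x - 3y = 17: every term on the left is divisible by 3, so the LHS ≡ 0 (mod 3), but the RHS 17 is not — no integer solution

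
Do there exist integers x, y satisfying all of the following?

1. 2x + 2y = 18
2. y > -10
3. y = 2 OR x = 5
Yes

Take x = 7, y = 2. Substituting into each constraint:
  (1) 2(7) + 2(2) = 18 ✓
  (2) 2 > -10 ✓
  (3) y = 2, target 2 ✓ (first branch holds)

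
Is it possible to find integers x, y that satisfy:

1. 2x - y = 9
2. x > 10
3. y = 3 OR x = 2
No

The full constraint system is jointly infeasible over the integers. Each constraint and what it forces:

  - 2x - y = 9: is a linear equation tying the variables together
  - x > 10: bounds one variable relative to a constant
  - y = 3 OR x = 2: forces a choice: either y = 3 or x = 2

Split on the disjunction (y = 3 OR x = 2):
  • If y = 3: the equation forces x = 6, which contradicts the bound x ≥ 11.
  • If x = 2: this contradicts the bound x ≥ 11.
Both branches are infeasible, so the system has no integer solution.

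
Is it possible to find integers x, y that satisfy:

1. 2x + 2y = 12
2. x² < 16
Yes

Take x = 0, y = 6. Substituting into each constraint:
  (1) 2(0) + 2(6) = 12 ✓
  (2) x² = (0)² = 0, and 0 < 16 ✓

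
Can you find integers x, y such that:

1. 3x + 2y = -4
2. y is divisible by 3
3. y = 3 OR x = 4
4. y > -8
No

A contradictory subset is {3x + 2y = -4, y = 3 OR x = 4, y > -8}. No integer assignment can satisfy these jointly:

  - 3x + 2y = -4: is a linear equation tying the variables together
  - y = 3 OR x = 4: forces a choice: either y = 3 or x = 4
  - y > -8: bounds one variable relative to a constant

Split on the disjunction (y = 3 OR x = 4):
  • If y = 3: with y = 3, every remaining term of the linear equation is divisible by 3, so the left side is ≡ 0 (mod 3); but the right side -10 ≡ 2 (mod 3). No integers can satisfy it.
  • If x = 4: the equation forces y = -8, which contradicts the bound y ≥ -7.
Both branches are infeasible, so the system has no integer solution.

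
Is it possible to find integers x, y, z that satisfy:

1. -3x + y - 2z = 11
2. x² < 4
Yes

Take x = 0, y = 11, z = 0. Substituting into each constraint:
  (1) -3(0) + 11 - 2(0) = 11 ✓
  (2) x² = (0)² = 0, and 0 < 4 ✓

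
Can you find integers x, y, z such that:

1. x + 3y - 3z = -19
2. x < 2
Yes

Take x = -1, y = -6, z = 0. Substituting into each constraint:
  (1) (-1) + 3(-6) - 3(0) = -19 ✓
  (2) -1 < 2 ✓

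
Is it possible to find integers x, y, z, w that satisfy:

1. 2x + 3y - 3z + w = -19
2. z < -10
Yes

Take x = 0, y = -18, z = -11, w = 2. Substituting into each constraint:
  (1) 2(0) + 3(-18) - 3(-11) + 2 = -19 ✓
  (2) -11 < -10 ✓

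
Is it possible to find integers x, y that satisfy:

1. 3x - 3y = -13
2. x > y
No

Even the single constraint (3x - 3y = -13) is infeasible over the integers.

  - 3x - 3y = -13: every term on the left is divisible by 3, so the LHS ≡ 0 (mod 3), but the RHS -13 is not — no integer solution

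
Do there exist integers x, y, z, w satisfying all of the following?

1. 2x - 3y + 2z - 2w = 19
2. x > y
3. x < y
No

A contradictory subset is {x > y, x < y}. No integer assignment can satisfy these jointly:

  - x > y: bounds one variable relative to another variable
  - x < y: bounds one variable relative to another variable

Direct contradiction: x > y and y > x cannot both hold.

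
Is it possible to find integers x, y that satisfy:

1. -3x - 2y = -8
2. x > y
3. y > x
No

A contradictory subset is {x > y, y > x}. No integer assignment can satisfy these jointly:

  - x > y: bounds one variable relative to another variable
  - y > x: bounds one variable relative to another variable

Direct contradiction: x > y and y > x cannot both hold.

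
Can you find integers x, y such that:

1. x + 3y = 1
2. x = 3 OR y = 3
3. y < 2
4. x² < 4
No

A contradictory subset is {x = 3 OR y = 3, y < 2, x² < 4}. No integer assignment can satisfy these jointly:

  - x = 3 OR y = 3: forces a choice: either x = 3 or y = 3
  - y < 2: bounds one variable relative to a constant
  - x² < 4: restricts x to |x| ≤ 1

Split on the disjunction (x = 3 OR y = 3):
  • If x = 3: this contradicts x² < 4, which requires |x| ≤ 1.
  • If y = 3: this contradicts the bound y ≤ 1.
Both branches are infeasible, so the system has no integer solution.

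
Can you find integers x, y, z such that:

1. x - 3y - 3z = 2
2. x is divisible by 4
Yes

Take x = 8, y = 3, z = -1. Substituting into each constraint:
  (1) 8 - 3(3) - 3(-1) = 2 ✓
  (2) 8 = 4 × 2, remainder 0 ✓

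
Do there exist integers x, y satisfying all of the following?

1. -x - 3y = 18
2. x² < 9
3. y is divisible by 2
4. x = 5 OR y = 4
No

A contradictory subset is {-x - 3y = 18, x² < 9, x = 5 OR y = 4}. No integer assignment can satisfy these jointly:

  - -x - 3y = 18: is a linear equation tying the variables together
  - x² < 9: restricts x to |x| ≤ 2
  - x = 5 OR y = 4: forces a choice: either x = 5 or y = 4

Split on the disjunction (x = 5 OR y = 4):
  • If x = 5: this contradicts x² < 9, which requires |x| ≤ 2.
  • If y = 4: the equation forces x = -30, but x² < 9 requires |x| ≤ 2.
Both branches are infeasible, so the system has no integer solution.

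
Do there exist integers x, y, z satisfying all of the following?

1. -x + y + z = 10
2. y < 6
Yes

Take x = 0, y = 0, z = 10. Substituting into each constraint:
  (1) 0 + 0 + 10 = 10 ✓
  (2) 0 < 6 ✓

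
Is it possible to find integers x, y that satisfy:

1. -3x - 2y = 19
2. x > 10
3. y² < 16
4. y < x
No

A contradictory subset is {-3x - 2y = 19, x > 10, y² < 16}. No integer assignment can satisfy these jointly:

  - -3x - 2y = 19: is a linear equation tying the variables together
  - x > 10: bounds one variable relative to a constant
  - y² < 16: restricts y to |y| ≤ 3

Range argument: with x ∈ [11, ∞], y ∈ [-3, 3], the left side of the equation is at most -27, but the right side is 19 > -27. No integer solution exists.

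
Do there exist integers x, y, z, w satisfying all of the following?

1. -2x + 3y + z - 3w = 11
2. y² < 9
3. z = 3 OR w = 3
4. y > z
Yes

Take x = -13, y = -1, z = -3, w = 3. Substituting into each constraint:
  (1) -2(-13) + 3(-1) + (-3) - 3(3) = 11 ✓
  (2) y² = (-1)² = 1, and 1 < 9 ✓
  (3) w = 3, target 3 ✓ (second branch holds)
  (4) -1 > -3 ✓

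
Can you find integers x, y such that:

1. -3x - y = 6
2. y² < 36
Yes

Take x = -2, y = 0. Substituting into each constraint:
  (1) -3(-2) + 0 = 6 ✓
  (2) y² = (0)² = 0, and 0 < 36 ✓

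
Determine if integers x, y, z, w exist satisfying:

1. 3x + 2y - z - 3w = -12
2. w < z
Yes

Take x = 1, y = -9, z = 0, w = -1. Substituting into each constraint:
  (1) 3(1) + 2(-9) + 0 - 3(-1) = -12 ✓
  (2) -1 < 0 ✓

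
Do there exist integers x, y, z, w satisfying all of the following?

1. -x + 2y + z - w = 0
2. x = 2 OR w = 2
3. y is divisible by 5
Yes

Take x = -2, y = 0, z = 0, w = 2. Substituting into each constraint:
  (1) 2 + 2(0) + 0 + (-2) = 0 ✓
  (2) w = 2, target 2 ✓ (second branch holds)
  (3) 0 = 5 × 0, remainder 0 ✓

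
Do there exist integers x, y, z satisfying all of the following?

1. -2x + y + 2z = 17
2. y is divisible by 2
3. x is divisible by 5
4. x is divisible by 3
No

A contradictory subset is {-2x + y + 2z = 17, y is divisible by 2}. No integer assignment can satisfy these jointly:

  - -2x + y + 2z = 17: is a linear equation tying the variables together
  - y is divisible by 2: restricts y to multiples of 2

Modular obstruction: writing y = 2y', every remaining term of the linear equation is divisible by 2, so the left side is ≡ 0 (mod 2); but the right side 17 ≡ 1 (mod 2). No integers can satisfy it.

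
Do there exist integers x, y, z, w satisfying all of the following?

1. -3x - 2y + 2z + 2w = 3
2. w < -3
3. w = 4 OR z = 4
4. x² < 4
Yes

Take x = 1, y = -3, z = 4, w = -4. Substituting into each constraint:
  (1) -3(1) - 2(-3) + 2(4) + 2(-4) = 3 ✓
  (2) -4 < -3 ✓
  (3) z = 4, target 4 ✓ (second branch holds)
  (4) x² = (1)² = 1, and 1 < 4 ✓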